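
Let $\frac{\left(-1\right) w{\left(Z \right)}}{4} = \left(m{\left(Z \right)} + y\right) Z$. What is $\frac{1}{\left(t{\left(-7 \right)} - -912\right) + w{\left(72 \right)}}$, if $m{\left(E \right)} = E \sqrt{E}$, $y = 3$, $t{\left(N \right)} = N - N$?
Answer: $- \frac{1}{644972496} - \frac{54 \sqrt{2}}{13436927} \approx -5.685 \cdot 10^{-6}$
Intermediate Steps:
$t{\left(N \right)} = 0$
$m{\left(E \right)} = E^{\frac{3}{2}}$
$w{\left(Z \right)} = - 4 Z \left(3 + Z^{\frac{3}{2}}\right)$ ($w{\left(Z \right)} = - 4 \left(Z^{\frac{3}{2}} + 3\right) Z = - 4 \left(3 + Z^{\frac{3}{2}}\right) Z = - 4 Z \left(3 + Z^{\frac{3}{2}}\right)$)
$\frac{1}{\left(t{\left(-7 \right)} - -912\right) + w{\left(72 \right)}} = \frac{1}{\left(0 - -912\right) - 288 \left(3 + 72^{\frac{3}{2}}\right)} = \frac{1}{\left(0 + 912\right) - 288 \left(3 + 432 \sqrt{2}\right)} = \frac{1}{912 - \left(864 + 124416 \sqrt{2}\right)} = \frac{1}{48 - 124416 \sqrt{2}}$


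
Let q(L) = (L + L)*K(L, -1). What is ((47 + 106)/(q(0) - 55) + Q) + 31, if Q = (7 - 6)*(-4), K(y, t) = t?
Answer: 1332/55 ≈ 24.218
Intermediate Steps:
q(L) = -2*L (q(L) = (L + L)*(-1) = (2*L)*(-1) = -2*L)
Q = -4 (Q = 1*(-4) = -4)
((47 + 106)/(q(0) - 55) + Q) + 31 = ((47 + 106)/(-2*0 - 55) - 4) + 31 = (153/(0 - 55) - 4) + 31 = (153/(-55) - 4) + 31 = (153*(-1/55) - 4) + 31 = (-153/55 - 4) + 31 = -373/55 + 31 = 1332/55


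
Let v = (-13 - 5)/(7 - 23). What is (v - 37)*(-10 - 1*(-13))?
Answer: -861/8 ≈ -107.63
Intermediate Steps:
v = 9/8 (v = -18/(-16) = -18*(-1/16) = 9/8 ≈ 1.1250)
(v - 37)*(-10 - 1*(-13)) = (9/8 - 37)*(-10 - 1*(-13)) = -287*(-10 + 13)/8 = -287/8*3 = -861/8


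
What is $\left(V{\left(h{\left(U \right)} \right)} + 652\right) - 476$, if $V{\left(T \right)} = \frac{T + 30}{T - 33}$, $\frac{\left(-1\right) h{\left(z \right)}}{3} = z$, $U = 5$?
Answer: $\frac{2811}{16} \approx 175.69$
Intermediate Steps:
$h{\left(z \right)} = - 3 z$
$V{\left(T \right)} = \frac{30 + T}{-33 + T}$
$\left(V{\left(h{\left(U \right)} \right)} + 652\right) - 476 = \left(\frac{30 - 15}{-33 - 15} + 652\right) - 476 = \left(\frac{1}{-48} \cdot 15 + 652\right) - 476 = \left(\left(- \frac{1}{48}\right) 15 + 652\right) - 476 = \left(- \frac{5}{16} + 652\right) - 476 = \frac{10427}{16} - 476 = \frac{2811}{16}$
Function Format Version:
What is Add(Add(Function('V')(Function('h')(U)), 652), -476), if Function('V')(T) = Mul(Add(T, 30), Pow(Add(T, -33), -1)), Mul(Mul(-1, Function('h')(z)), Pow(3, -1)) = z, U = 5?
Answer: Rational(2811, 16) ≈ 175.69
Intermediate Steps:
Function('h')(z) = Mul(-3, z)
Function('V')(T) = Mul(Pow(Add(-33, T), -1), Add(30, T)) (Function('V')(T) = Mul(Add(30, T), Pow(Add(-33, T), -1)) = Mul(Pow(Add(-33, T), -1), Add(30, T)))
Add(Add(Function('V')(Function('h')(U)), 652), -476) = Add(Add(Mul(Pow(Add(-33, Mul(-3, 5)), -1), Add(30, Mul(-3, 5))), 652), -476) = Add(Add(Mul(Pow(Add(-33, -15), -1), Add(30, -15)), 652), -476) = Add(Add(Mul(Pow(-48, -1), 15), 652), -476) = Add(Add(Mul(Rational(-1, 48), 15), 652), -476) = Add(Add(Rational(-5, 16), 652), -476) = Add(Rational(10427, 16), -476) = Rational(2811, 16)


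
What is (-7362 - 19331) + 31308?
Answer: 4615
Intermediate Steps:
(-7362 - 19331) + 31308 = -26693 + 31308 = 4615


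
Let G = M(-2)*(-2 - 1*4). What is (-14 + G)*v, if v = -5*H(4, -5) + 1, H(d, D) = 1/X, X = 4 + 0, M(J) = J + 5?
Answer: 8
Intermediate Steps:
M(J) = 5 + J
X = 4
G = -18 (G = (5 - 2)*(-2 - 1*4) = 3*(-2 - 4) = 3*(-6) = -18)
H(d, D) = ¼ (H(d, D) = 1/4 = ¼)
v = -¼ (v = -5*¼ + 1 = -5/4 + 1 = -¼ ≈ -0.25000)
(-14 + G)*v = (-14 - 18)*(-¼) = -32*(-¼) = 8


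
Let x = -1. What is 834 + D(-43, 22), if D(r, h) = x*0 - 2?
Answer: 832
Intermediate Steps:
D(r, h) = -2 (D(r, h) = -1*0 - 2 = 0 - 2 = -2)
834 + D(-43, 22) = 834 - 2 = 832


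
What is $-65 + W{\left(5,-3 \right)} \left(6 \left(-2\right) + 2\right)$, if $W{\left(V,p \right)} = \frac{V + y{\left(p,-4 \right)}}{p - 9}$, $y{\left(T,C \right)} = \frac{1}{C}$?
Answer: $- \frac{1465}{24} \approx -61.042$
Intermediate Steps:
$W{\left(V,p \right)} = \frac{- \frac{1}{4} + V}{-9 + p}$ ($W{\left(V,p \right)} = \frac{V + \frac{1}{-4}}{p - 9} = \frac{V - \frac{1}{4}}{-9 + p} = \frac{- \frac{1}{4} + V}{-9 + p}$)
$-65 + W{\left(5,-3 \right)} \left(6 \left(-2\right) + 2\right) = -65 + \frac{- \frac{1}{4} + 5}{-9 - 3} \left(6 \left(-2\right) + 2\right) = -65 + \frac{1}{-12} \cdot \frac{19}{4} \left(-12 + 2\right) = -65 + \left(- \frac{1}{12}\right) \frac{19}{4} \left(-10\right) = -65 - - \frac{95}{24} = -65 + \frac{95}{24} = - \frac{1465}{24}$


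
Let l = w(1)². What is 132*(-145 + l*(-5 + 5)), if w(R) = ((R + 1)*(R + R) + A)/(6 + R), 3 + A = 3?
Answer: -19140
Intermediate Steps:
A = 0 (A = -3 + 3 = 0)
w(R) = 2*R*(1 + R)/(6 + R) (w(R) = ((R + 1)*(R + R) + 0)/(6 + R) = ((1 + R)*(2*R) + 0)/(6 + R) = (2*R*(1 + R) + 0)/(6 + R) = (2*R*(1 + R))/(6 + R) = 2*R*(1 + R)/(6 + R))
l = 16/49 (l = (2*1*(1 + 1)/(6 + 1))² = (2*1*2/7)² = (2*1*(⅐)*2)² = (4/7)² = 16/49 ≈ 0.32653)
132*(-145 + l*(-5 + 5)) = 132*(-145 + 16*(-5 + 5)/49) = 132*(-145 + (16/49)*0) = 132*(-145 + 0) = 132*(-145) = -19140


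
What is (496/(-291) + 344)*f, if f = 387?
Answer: 12849432/97 ≈ 1.3247e+5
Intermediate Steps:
(496/(-291) + 344)*f = (496/(-291) + 344)*387 = (496*(-1/291) + 344)*387 = (-496/291 + 344)*387 = (99608/291)*387 = 12849432/97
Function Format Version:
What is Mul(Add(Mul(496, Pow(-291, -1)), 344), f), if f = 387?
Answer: Rational(12849432, 97) ≈ 1.3247e+5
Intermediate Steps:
Mul(Add(Mul(496, Pow(-291, -1)), 344), f) = Mul(Add(Mul(496, Pow(-291, -1)), 344), 387) = Mul(Add(Mul(496, Rational(-1, 291)), 344), 387) = Mul(Add(Rational(-496, 291), 344), 387) = Mul(Rational(99608, 291), 387) = Rational(12849432, 97)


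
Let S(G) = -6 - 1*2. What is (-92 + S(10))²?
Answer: 10000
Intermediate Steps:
S(G) = -8 (S(G) = -6 - 2 = -8)
(-92 + S(10))² = (-92 - 8)² = (-100)² = 10000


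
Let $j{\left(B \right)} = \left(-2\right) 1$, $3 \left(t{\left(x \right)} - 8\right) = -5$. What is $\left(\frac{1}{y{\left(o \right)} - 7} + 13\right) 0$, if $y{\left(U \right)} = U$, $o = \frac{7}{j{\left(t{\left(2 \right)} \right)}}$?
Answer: $0$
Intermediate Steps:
$t{\left(x \right)} = \frac{19}{3}$ ($t{\left(x \right)} = 8 + \frac{1}{3} \left(-5\right) = 8 - \frac{5}{3} = \frac{19}{3}$)
$j{\left(B \right)} = -2$
$o = - \frac{7}{2}$ ($o = \frac{7}{-2} = 7 \left(- \frac{1}{2}\right) = - \frac{7}{2} \approx -3.5$)
$\left(\frac{1}{y{\left(o \right)} - 7} + 13\right) 0 = \left(\frac{1}{- \frac{7}{2} - 7} + 13\right) 0 = \left(\frac{1}{- \frac{21}{2}} + 13\right) 0 = \left(- \frac{2}{21} + 13\right) 0 = \frac{271}{21} \cdot 0 = 0$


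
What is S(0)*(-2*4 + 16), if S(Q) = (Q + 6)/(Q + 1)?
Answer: 48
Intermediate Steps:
S(Q) = (6 + Q)/(1 + Q)
S(0)*(-2*4 + 16) = ((6 + 0)/(1 + 0))*(-2*4 + 16) = (6/1)*(-8 + 16) = (1*6)*8 = 6*8 = 48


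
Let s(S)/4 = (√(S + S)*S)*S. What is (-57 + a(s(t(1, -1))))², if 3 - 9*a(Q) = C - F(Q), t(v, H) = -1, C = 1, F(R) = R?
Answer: 261089/81 - 4088*I*√2/81 ≈ 3223.3 - 71.374*I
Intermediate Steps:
s(S) = 4*√2*S^(5/2) (s(S) = 4*((√(S + S)*S)*S) = 4*((√(2*S)*S)*S) = 4*(((√2*√S)*S)*S) = 4*((√2*S^(3/2))*S) = 4*(√2*S^(5/2)) = 4*√2*S^(5/2))
a(Q) = 2/9 + Q/9 (a(Q) = ⅓ - (1 - Q)/9 = ⅓ + (-⅑ + Q/9) = 2/9 + Q/9)
(-57 + a(s(t(1, -1))))² = (-57 + (2/9 + (4*√2*(-1)^(5/2))/9))² = (-57 + (2/9 + (4*√2*I)/9))² = (-57 + (2/9 + (4*I*√2)/9))² = (-57 + (2/9 + 4*I*√2/9))² = (-511/9 + 4*I*√2/9)²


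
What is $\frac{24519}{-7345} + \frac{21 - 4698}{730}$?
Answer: $- \frac{10450287}{1072370} \approx -9.745$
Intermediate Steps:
$\frac{24519}{-7345} + \frac{21 - 4698}{730} = 24519 \left(- \frac{1}{7345}\right) + \left(21 - 4698\right) \frac{1}{730} = - \frac{24519}{7345} - \frac{4677}{730} = - \frac{10450287}{1072370}$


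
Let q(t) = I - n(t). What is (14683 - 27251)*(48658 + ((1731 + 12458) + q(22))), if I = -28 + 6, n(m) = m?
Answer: -789308104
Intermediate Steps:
I = -22
q(t) = -22 - t
(14683 - 27251)*(48658 + ((1731 + 12458) + q(22))) = (14683 - 27251)*(48658 + ((1731 + 12458) + (-22 - 1*22))) = -12568*(48658 + (14189 + (-22 - 22))) = -12568*(48658 + (14189 - 44)) = -12568*(48658 + 14145) = -12568*62803 = -789308104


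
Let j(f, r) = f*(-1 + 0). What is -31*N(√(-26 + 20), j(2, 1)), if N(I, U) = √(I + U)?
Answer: -31*√(-2 + I*√6) ≈ -23.632 - 49.804*I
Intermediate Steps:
j(f, r) = -f (j(f, r) = f*(-1) = -f)
-31*N(√(-26 + 20), j(2, 1)) = -31*√(√(-26 + 20) - 1*2) = -31*√(√(-6) - 2) = -31*√(I*√6 - 2) = -31*√(-2 + I*√6)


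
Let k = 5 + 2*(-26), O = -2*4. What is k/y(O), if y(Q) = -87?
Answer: 47/87 ≈ 0.54023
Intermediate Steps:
O = -8
k = -47 (k = 5 - 52 = -47)
k/y(O) = -47/(-87) = -47*(-1/87) = 47/87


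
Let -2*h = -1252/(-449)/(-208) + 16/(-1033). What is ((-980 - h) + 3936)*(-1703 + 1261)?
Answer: -2423992268687/1855268 ≈ -1.3065e+6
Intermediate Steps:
h = 696897/48236968 (h = -(-1252/(-449)/(-208) + 16/(-1033))/2 = -(-1252*(-1/449)*(-1/208) + 16*(-1/1033))/2 = -((1252/449)*(-1/208) - 16/1033)/2 = -(-313/23348 - 16/1033)/2 = -1/2*(-696897/24118484) = 696897/48236968 ≈ 0.014447)
((-980 - h) + 3936)*(-1703 + 1261) = ((-980 - 1*696897/48236968) + 3936)*(-1703 + 1261) = ((-980 - 696897/48236968) + 3936)*(-442) = (-47272925537/48236968 + 3936)*(-442) = (142587780511/48236968)*(-442) = -2423992268687/1855268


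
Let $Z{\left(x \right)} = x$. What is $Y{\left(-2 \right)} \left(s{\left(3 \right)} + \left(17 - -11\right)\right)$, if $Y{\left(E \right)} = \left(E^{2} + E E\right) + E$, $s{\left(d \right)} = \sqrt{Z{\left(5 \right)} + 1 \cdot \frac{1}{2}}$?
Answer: $168 + 3 \sqrt{22} \approx 182.07$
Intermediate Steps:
$s{\left(d \right)} = \frac{\sqrt{22}}{2}$ ($s{\left(d \right)} = \sqrt{5 + 1 \cdot \frac{1}{2}} = \sqrt{5 + \frac{1}{2}} = \sqrt{\frac{11}{2}} = \frac{\sqrt{22}}{2}$)
$Y{\left(E \right)} = E + 2 E^{2}$ ($Y{\left(E \right)} = \left(E^{2} + E^{2}\right) + E = 2 E^{2} + E = E + 2 E^{2}$)
$Y{\left(-2 \right)} \left(s{\left(3 \right)} + \left(17 - -11\right)\right) = - 2 \left(1 + 2 \left(-2\right)\right) \left(\frac{\sqrt{22}}{2} + \left(17 - -11\right)\right) = - 2 \left(1 - 4\right) \left(\frac{\sqrt{22}}{2} + \left(17 + 11\right)\right) = \left(-2\right) \left(-3\right) \left(\frac{\sqrt{22}}{2} + 28\right) = 6 \left(28 + \frac{\sqrt{22}}{2}\right) = 168 + 3 \sqrt{22}$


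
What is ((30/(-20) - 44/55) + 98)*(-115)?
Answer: -22011/2 ≈ -11006.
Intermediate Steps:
((30/(-20) - 44/55) + 98)*(-115) = ((30*(-1/20) - 44*1/55) + 98)*(-115) = ((-3/2 - ⅘) + 98)*(-115) = (-23/10 + 98)*(-115) = (957/10)*(-115) = -22011/2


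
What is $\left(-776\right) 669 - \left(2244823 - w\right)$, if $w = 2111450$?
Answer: $-652517$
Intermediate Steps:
$\left(-776\right) 669 - \left(2244823 - w\right) = \left(-776\right) 669 - \left(2244823 - 2111450\right) = -519144 - \left(2244823 - 2111450\right) = -519144 - 133373 = -652517$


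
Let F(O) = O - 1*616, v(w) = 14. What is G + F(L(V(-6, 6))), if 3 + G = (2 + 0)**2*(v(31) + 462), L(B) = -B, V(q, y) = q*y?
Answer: 1321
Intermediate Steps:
F(O) = -616 + O (F(O) = O - 616 = -616 + O)
G = 1901 (G = -3 + (2 + 0)**2*(14 + 462) = -3 + 2**2*476 = -3 + 4*476 = -3 + 1904 = 1901)
G + F(L(V(-6, 6))) = 1901 + (-616 - (-6)*6) = 1901 + (-616 - 1*(-36)) = 1901 + (-616 + 36) = 1901 - 580 = 1321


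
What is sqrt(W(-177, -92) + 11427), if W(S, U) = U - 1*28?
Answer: sqrt(11307) ≈ 106.33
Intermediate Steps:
W(S, U) = -28 + U (W(S, U) = U - 28 = -28 + U)
sqrt(W(-177, -92) + 11427) = sqrt((-28 - 92) + 11427) = sqrt(-120 + 11427) = sqrt(11307)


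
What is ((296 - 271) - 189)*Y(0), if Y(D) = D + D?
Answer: 0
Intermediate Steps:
Y(D) = 2*D
((296 - 271) - 189)*Y(0) = ((296 - 271) - 189)*(2*0) = (25 - 189)*0 = -164*0 = 0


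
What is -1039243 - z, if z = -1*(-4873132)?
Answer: -5912375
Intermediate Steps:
z = 4873132
-1039243 - z = -1039243 - 1*4873132 = -1039243 - 4873132 = -5912375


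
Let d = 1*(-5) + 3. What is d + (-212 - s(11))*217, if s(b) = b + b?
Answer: -50780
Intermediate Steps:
s(b) = 2*b
d = -2 (d = -5 + 3 = -2)
d + (-212 - s(11))*217 = -2 + (-212 - 2*11)*217 = -2 + (-212 - 1*22)*217 = -2 + (-212 - 22)*217 = -2 - 234*217 = -2 - 50778 = -50780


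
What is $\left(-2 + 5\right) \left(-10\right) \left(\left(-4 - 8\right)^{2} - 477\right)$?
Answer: $9990$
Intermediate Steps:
$\left(-2 + 5\right) \left(-10\right) \left(\left(-4 - 8\right)^{2} - 477\right) = 3 \left(-10\right) \left(\left(-12\right)^{2} - 477\right) = - 30 \left(144 - 477\right) = \left(-30\right) \left(-333\right) = 9990$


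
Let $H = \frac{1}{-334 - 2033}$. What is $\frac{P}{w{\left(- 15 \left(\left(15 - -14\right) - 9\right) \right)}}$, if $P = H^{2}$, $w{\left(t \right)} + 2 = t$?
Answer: $- \frac{1}{1692012078} \approx -5.9101 \cdot 10^{-10}$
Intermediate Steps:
$w{\left(t \right)} = -2 + t$
$H = - \frac{1}{2367}$ ($H = \frac{1}{-2367} = - \frac{1}{2367} \approx -0.00042248$)
$P = \frac{1}{5602689}$ ($P = \left(- \frac{1}{2367}\right)^{2} = \frac{1}{5602689} \approx 1.7849 \cdot 10^{-7}$)
$\frac{P}{w{\left(- 15 \left(\left(15 - -14\right) - 9\right) \right)}} = \frac{1}{5602689 \left(-2 - 15 \left(\left(15 - -14\right) - 9\right)\right)} = \frac{1}{5602689 \left(-2 - 15 \left(\left(15 + 14\right) - 9\right)\right)} = \frac{1}{5602689 \left(-2 - 15 \left(29 - 9\right)\right)} = \frac{1}{5602689 \left(-2 - 300\right)} = \frac{1}{5602689 \left(-302\right)} = \frac{1}{5602689} \left(- \frac{1}{302}\right) = - \frac{1}{1692012078}$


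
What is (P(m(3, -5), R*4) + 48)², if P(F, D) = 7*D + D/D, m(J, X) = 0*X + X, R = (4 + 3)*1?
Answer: 60025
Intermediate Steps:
R = 7 (R = 7*1 = 7)
m(J, X) = X (m(J, X) = 0 + X = X)
P(F, D) = 1 + 7*D (P(F, D) = 7*D + 1 = 1 + 7*D)
(P(m(3, -5), R*4) + 48)² = ((1 + 7*(7*4)) + 48)² = ((1 + 7*28) + 48)² = ((1 + 196) + 48)² = (197 + 48)² = 245² = 60025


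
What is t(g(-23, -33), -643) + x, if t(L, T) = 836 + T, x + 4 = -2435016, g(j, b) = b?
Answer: -2434827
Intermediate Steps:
x = -2435020 (x = -4 - 2435016 = -2435020)
t(g(-23, -33), -643) + x = (836 - 643) - 2435020 = 193 - 2435020 = -2434827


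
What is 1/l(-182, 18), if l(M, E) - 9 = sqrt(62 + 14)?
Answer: 9/5 - 2*sqrt(19)/5 ≈ 0.056440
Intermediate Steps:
l(M, E) = 9 + 2*sqrt(19) (l(M, E) = 9 + sqrt(62 + 14) = 9 + sqrt(76) = 9 + 2*sqrt(19))
1/l(-182, 18) = 1/(9 + 2*sqrt(19))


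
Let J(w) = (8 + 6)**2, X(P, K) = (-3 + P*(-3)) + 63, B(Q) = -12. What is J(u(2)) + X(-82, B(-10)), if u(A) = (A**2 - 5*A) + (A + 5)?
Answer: 502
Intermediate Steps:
u(A) = 5 + A**2 - 4*A (u(A) = (A**2 - 5*A) + (5 + A) = 5 + A**2 - 4*A)
X(P, K) = 60 - 3*P (X(P, K) = (-3 - 3*P) + 63 = 60 - 3*P)
J(w) = 196 (J(w) = 14**2 = 196)
J(u(2)) + X(-82, B(-10)) = 196 + (60 - 3*(-82)) = 196 + (60 + 246) = 196 + 306 = 502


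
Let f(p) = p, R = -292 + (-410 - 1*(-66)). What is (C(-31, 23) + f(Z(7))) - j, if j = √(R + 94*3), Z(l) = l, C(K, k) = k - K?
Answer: 61 - I*√354 ≈ 61.0 - 18.815*I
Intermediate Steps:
R = -636 (R = -292 + (-410 + 66) = -292 - 344 = -636)
j = I*√354 (j = √(-636 + 94*3) = √(-636 + 282) = √(-354) = I*√354 ≈ 18.815*I)
(C(-31, 23) + f(Z(7))) - j = ((23 - 1*(-31)) + 7) - I*√354 = ((23 + 31) + 7) - I*√354 = (54 + 7) - I*√354 = 61 - I*√354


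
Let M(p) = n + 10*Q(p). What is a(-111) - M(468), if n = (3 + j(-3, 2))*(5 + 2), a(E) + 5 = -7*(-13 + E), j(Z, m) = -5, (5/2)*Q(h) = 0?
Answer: 877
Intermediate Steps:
Q(h) = 0 (Q(h) = (⅖)*0 = 0)
a(E) = 86 - 7*E (a(E) = -5 - 7*(-13 + E) = -5 + (91 - 7*E) = 86 - 7*E)
n = -14 (n = (3 - 5)*(5 + 2) = -2*7 = -14)
M(p) = -14 (M(p) = -14 + 10*0 = -14 + 0 = -14)
a(-111) - M(468) = (86 - 7*(-111)) - 1*(-14) = (86 + 777) + 14 = 863 + 14 = 877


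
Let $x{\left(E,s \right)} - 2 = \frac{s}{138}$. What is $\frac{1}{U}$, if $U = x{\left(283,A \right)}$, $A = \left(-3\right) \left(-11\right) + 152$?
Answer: $\frac{138}{461} \approx 0.29935$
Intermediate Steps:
$A = 185$ ($A = 33 + 152 = 185$)
$x{\left(E,s \right)} = 2 + \frac{s}{138}$
$U = \frac{461}{138}$ ($U = 2 + \frac{1}{138} \cdot 185 = 2 + \frac{185}{138} = \frac{461}{138} \approx 3.3406$)
$\frac{1}{U} = \frac{1}{\frac{461}{138}} = \frac{138}{461}$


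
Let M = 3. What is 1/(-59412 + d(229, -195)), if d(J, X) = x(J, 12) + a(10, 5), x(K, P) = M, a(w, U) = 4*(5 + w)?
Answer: -1/59349 ≈ -1.6849e-5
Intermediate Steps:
a(w, U) = 20 + 4*w
x(K, P) = 3
d(J, X) = 63 (d(J, X) = 3 + (20 + 4*10) = 3 + (20 + 40) = 3 + 60 = 63)
1/(-59412 + d(229, -195)) = 1/(-59412 + 63) = 1/(-59349) = -1/59349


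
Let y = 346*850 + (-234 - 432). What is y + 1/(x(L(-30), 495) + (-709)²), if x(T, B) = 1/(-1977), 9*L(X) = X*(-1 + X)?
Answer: 291614807795801/993800336 ≈ 2.9343e+5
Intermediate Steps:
L(X) = X*(-1 + X)/9 (L(X) = (X*(-1 + X))/9 = X*(-1 + X)/9)
x(T, B) = -1/1977
y = 293434 (y = 294100 - 666 = 293434)
y + 1/(x(L(-30), 495) + (-709)²) = 293434 + 1/(-1/1977 + (-709)²) = 293434 + 1/(-1/1977 + 502681) = 293434 + 1/(993800336/1977) = 293434 + 1977/993800336 = 291614807795801/993800336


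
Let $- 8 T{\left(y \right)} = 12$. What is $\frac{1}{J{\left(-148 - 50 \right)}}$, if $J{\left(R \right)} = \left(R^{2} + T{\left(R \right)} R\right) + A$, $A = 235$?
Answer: $\frac{1}{39736} \approx 2.5166 \cdot 10^{-5}$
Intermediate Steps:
$T{\left(y \right)} = - \frac{3}{2}$ ($T{\left(y \right)} = \left(- \frac{1}{8}\right) 12 = - \frac{3}{2}$)
$J{\left(R \right)} = 235 + R^{2} - \frac{3 R}{2}$ ($J{\left(R \right)} = \left(R^{2} - \frac{3 R}{2}\right) + 235 = 235 + R^{2} - \frac{3 R}{2}$)
$\frac{1}{J{\left(-148 - 50 \right)}} = \frac{1}{235 + \left(-148 - 50\right)^{2} - \frac{3 \left(-148 - 50\right)}{2}} = \frac{1}{235 + \left(-198\right)^{2} - -297} = \frac{1}{235 + 39204 + 297} = \frac{1}{39736}$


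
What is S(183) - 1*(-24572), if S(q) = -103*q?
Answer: 5723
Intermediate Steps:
S(183) - 1*(-24572) = -103*183 - 1*(-24572) = -18849 + 24572 = 5723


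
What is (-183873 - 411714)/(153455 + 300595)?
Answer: -198529/151350 ≈ -1.3117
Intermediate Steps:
(-183873 - 411714)/(153455 + 300595) = -595587/454050 = -595587*1/454050 = -198529/151350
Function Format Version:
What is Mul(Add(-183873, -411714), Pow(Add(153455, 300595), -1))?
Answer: Rational(-198529, 151350) ≈ -1.3117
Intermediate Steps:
Mul(Add(-183873, -411714), Pow(Add(153455, 300595), -1)) = Mul(-595587, Pow(454050, -1)) = Mul(-595587, Rational(1, 454050)) = Rational(-198529, 151350)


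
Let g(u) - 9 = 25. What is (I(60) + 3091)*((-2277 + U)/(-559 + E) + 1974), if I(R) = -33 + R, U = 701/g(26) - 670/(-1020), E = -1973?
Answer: 198789344995/32283 ≈ 6.1577e+6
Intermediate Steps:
g(u) = 34 (g(u) = 9 + 25 = 34)
U = 1085/51 (U = 701/34 - 670/(-1020) = 701*(1/34) - 670*(-1/1020) = 701/34 + 67/102 = 1085/51 ≈ 21.275)
(I(60) + 3091)*((-2277 + U)/(-559 + E) + 1974) = ((-33 + 60) + 3091)*((-2277 + 1085/51)/(-559 - 1973) + 1974) = (27 + 3091)*(-115042/51/(-2532) + 1974) = 3118*(-115042/51*(-1/2532) + 1974) = 3118*(57521/64566 + 1974) = 3118*(127510805/64566) = 198789344995/32283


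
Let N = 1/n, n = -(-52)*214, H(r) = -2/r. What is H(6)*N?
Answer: -1/33384 ≈ -2.9954e-5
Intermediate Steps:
n = 11128 (n = -52*(-214) = 11128)
N = 1/11128 ≈ 8.9863e-5
H(6)*N = -2/6*(1/11128) = -2*⅙*(1/11128) = -⅓*1/11128 = -1/33384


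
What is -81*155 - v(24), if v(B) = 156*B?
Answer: -16299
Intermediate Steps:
-81*155 - v(24) = -81*155 - 156*24 = -12555 - 1*3744 = -12555 - 3744 = -16299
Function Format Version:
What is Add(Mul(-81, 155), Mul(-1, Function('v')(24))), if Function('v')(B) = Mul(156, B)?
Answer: -16299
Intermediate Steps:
Add(Mul(-81, 155), Mul(-1, Function('v')(24))) = Add(Mul(-81, 155), Mul(-1, Mul(156, 24))) = Add(-12555, Mul(-1, 3744)) = Add(-12555, -3744) = -16299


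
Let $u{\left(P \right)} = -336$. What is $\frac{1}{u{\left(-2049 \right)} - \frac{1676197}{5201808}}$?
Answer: $- \frac{5201808}{1749483685} \approx -0.0029733$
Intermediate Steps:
$\frac{1}{u{\left(-2049 \right)} - \frac{1676197}{5201808}} = \frac{1}{-336 - \frac{1676197}{5201808}} = \frac{1}{- \frac{1749483685}{5201808}} = - \frac{5201808}{1749483685}$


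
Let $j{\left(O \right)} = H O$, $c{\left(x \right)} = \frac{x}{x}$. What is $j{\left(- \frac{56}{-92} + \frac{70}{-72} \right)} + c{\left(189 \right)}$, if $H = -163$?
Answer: $\frac{49891}{828} \approx 60.255$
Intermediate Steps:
$c{\left(x \right)} = 1$
$j{\left(O \right)} = - 163 O$
$j{\left(- \frac{56}{-92} + \frac{70}{-72} \right)} + c{\left(189 \right)} = - 163 \left(- \frac{56}{-92} + \frac{70}{-72}\right) + 1 = - 163 \left(\left(-56\right) \left(- \frac{1}{92}\right) + 70 \left(- \frac{1}{72}\right)\right) + 1 = - 163 \left(\frac{14}{23} - \frac{35}{36}\right) + 1 = \left(-163\right) \left(- \frac{301}{828}\right) + 1 = \frac{49063}{828} + 1 = \frac{49891}{828}$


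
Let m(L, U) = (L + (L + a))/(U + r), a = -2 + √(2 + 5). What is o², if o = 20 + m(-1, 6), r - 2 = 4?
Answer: (236 + √7)²/144 ≈ 395.50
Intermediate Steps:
r = 6 (r = 2 + 4 = 6)
a = -2 + √7 ≈ 0.64575
m(L, U) = (-2 + √7 + 2*L)/(6 + U) (m(L, U) = (L + (L + (-2 + √7)))/(U + 6) = (L + (-2 + L + √7))/(6 + U) = (-2 + √7 + 2*L)/(6 + U))
o = 59/3 + √7/12 (o = 20 + (-2 + √7 + 2*(-1))/(6 + 6) = 20 + (-2 + √7 - 2)/12 = 20 + (-4 + √7)/12 = 20 + (-⅓ + √7/12) = 59/3 + √7/12 ≈ 19.887)
o² = (59/3 + √7/12)²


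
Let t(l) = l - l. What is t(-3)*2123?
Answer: 0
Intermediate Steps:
t(l) = 0
t(-3)*2123 = 0*2123 = 0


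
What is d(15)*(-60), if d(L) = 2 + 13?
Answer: -900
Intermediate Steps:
d(L) = 15
d(15)*(-60) = 15*(-60) = -900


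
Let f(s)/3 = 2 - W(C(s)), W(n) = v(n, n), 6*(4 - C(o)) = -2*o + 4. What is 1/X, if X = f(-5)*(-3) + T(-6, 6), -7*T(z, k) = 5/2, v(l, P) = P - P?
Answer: -14/257 ≈ -0.054475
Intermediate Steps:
C(o) = 10/3 + o/3 (C(o) = 4 - (-2*o + 4)/6 = 4 - (4 - 2*o)/6 = 4 + (-⅔ + o/3) = 10/3 + o/3)
v(l, P) = 0
T(z, k) = -5/14 (T(z, k) = -5/(7*2) = -⅐*5/2 = -5/14)
W(n) = 0
f(s) = 6 (f(s) = 3*(2 - 1*0) = 3*(2 + 0) = 3*2 = 6)
X = -257/14 (X = 6*(-3) - 5/14 = -18 - 5/14 = -257/14 ≈ -18.357)
1/X = 1/(-257/14) = -14/257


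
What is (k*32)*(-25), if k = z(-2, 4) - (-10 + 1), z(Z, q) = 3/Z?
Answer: -6000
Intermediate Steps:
k = 15/2 (k = 3/(-2) - (-10 + 1) = 3*(-½) - 1*(-9) = -3/2 + 9 = 15/2 ≈ 7.5000)
(k*32)*(-25) = ((15/2)*32)*(-25) = 240*(-25) = -6000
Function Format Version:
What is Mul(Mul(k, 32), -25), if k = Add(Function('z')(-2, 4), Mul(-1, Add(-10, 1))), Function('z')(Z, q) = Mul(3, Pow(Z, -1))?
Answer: -6000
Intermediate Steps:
k = Rational(15, 2) (k = Add(Mul(3, Pow(-2, -1)), Mul(-1, Add(-10, 1))) = Add(Mul(3, Rational(-1, 2)), Mul(-1, -9)) = Add(Rational(-3, 2), 9) = Rational(15, 2) ≈ 7.5000)
Mul(Mul(k, 32), -25) = Mul(Mul(Rational(15, 2), 32), -25) = Mul(240, -25) = -6000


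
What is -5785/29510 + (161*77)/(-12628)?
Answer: -43845/37228 ≈ -1.1777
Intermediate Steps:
-5785/29510 + (161*77)/(-12628) = -5785*1/29510 + 12397*(-1/12628) = -89/454 - 161/164 = -43845/37228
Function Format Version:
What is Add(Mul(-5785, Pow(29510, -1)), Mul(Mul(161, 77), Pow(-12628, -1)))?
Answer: Rational(-43845, 37228) ≈ -1.1777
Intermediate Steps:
Add(Mul(-5785, Pow(29510, -1)), Mul(Mul(161, 77), Pow(-12628, -1))) = Add(Mul(-5785, Rational(1, 29510)), Mul(12397, Rational(-1, 12628))) = Add(Rational(-89, 454), Rational(-161, 164)) = Rational(-43845, 37228)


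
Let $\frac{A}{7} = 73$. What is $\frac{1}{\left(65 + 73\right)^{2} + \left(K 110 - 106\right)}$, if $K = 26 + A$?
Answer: $\frac{1}{78008} \approx 1.2819 \cdot 10^{-5}$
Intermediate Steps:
$A = 511$ ($A = 7 \cdot 73 = 511$)
$K = 537$ ($K = 26 + 511 = 537$)
$\frac{1}{\left(65 + 73\right)^{2} + \left(K 110 - 106\right)} = \frac{1}{\left(65 + 73\right)^{2} + \left(537 \cdot 110 - 106\right)} = \frac{1}{138^{2} + \left(59070 - 106\right)} = \frac{1}{19044 + 58964} = \frac{1}{78008}$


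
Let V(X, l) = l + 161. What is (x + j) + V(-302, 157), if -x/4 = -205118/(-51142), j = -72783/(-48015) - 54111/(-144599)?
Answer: 65865961614468/216773421865 ≈ 303.85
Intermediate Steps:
V(X, l) = 161 + l
j = 1458054298/771435665 (j = -72783*(-1/48015) - 54111*(-1/144599) = 8087/5335 + 54111/144599 = 1458054298/771435665 ≈ 1.8901)
x = -410236/25571 (x = -(-820472)/(-51142) = -(-820472)*(-1)/51142 = -4*102559/25571 = -410236/25571 ≈ -16.043)
(x + j) + V(-302, 157) = (-410236/25571 + 1458054298/771435665) + (161 + 157) = -3067986538602/216773421865 + 318 = 65865961614468/216773421865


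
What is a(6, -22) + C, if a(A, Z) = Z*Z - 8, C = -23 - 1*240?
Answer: 213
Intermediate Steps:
C = -263 (C = -23 - 240 = -263)
a(A, Z) = -8 + Z² (a(A, Z) = Z² - 8 = -8 + Z²)
a(6, -22) + C = (-8 + (-22)²) - 263 = (-8 + 484) - 263 = 476 - 263 = 213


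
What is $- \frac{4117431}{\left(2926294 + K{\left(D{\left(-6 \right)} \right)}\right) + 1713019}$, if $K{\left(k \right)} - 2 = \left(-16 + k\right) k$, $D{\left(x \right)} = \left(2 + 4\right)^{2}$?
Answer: $- \frac{4117431}{4640035} \approx -0.88737$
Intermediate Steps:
$D{\left(x \right)} = 36$ ($D{\left(x \right)} = 6^{2} = 36$)
$K{\left(k \right)} = 2 + k \left(-16 + k\right)$ ($K{\left(k \right)} = 2 + \left(-16 + k\right) k = 2 + k \left(-16 + k\right)$)
$- \frac{4117431}{\left(2926294 + K{\left(D{\left(-6 \right)} \right)}\right) + 1713019} = - \frac{4117431}{\left(2926294 + \left(2 + 36^{2} - 576\right)\right) + 1713019} = - \frac{4117431}{\left(2926294 + \left(2 + 1296 - 576\right)\right) + 1713019} = - \frac{4117431}{\left(2926294 + 722\right) + 1713019} = - \frac{4117431}{2927016 + 1713019} = - \frac{4117431}{4640035}$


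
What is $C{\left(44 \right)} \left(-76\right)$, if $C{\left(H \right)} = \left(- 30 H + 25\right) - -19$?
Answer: $96976$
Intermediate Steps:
$C{\left(H \right)} = 44 - 30 H$ ($C{\left(H \right)} = \left(25 - 30 H\right) + 19 = 44 - 30 H$)
$C{\left(44 \right)} \left(-76\right) = \left(44 - 1320\right) \left(-76\right) = \left(-1276\right) \left(-76\right) = 96976$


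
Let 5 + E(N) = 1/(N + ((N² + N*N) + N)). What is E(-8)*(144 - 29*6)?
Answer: 8385/56 ≈ 149.73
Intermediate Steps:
E(N) = -5 + 1/(2*N + 2*N²) (E(N) = -5 + 1/(N + ((N² + N*N) + N)) = -5 + 1/(N + ((N² + N²) + N)) = -5 + 1/(N + (2*N² + N)) = -5 + 1/(N + (N + 2*N²)) = -5 + 1/(2*N + 2*N²))
E(-8)*(144 - 29*6) = ((½)*(1 - 10*(-8) - 10*(-8)²)/(-8*(1 - 8)))*(144 - 29*6) = ((½)*(-⅛)*(1 + 80 - 10*64)/(-7))*(144 - 174) = ((½)*(-⅛)*(-⅐)*(1 + 80 - 640))*(-30) = ((½)*(-⅛)*(-⅐)*(-559))*(-30) = -559/112*(-30) = 8385/56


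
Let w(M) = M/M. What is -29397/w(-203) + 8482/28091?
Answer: -825782645/28091 ≈ -29397.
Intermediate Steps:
w(M) = 1
-29397/w(-203) + 8482/28091 = -29397/1 + 8482/28091 = -29397*1 + 8482*(1/28091) = -29397 + 8482/28091 = -825782645/28091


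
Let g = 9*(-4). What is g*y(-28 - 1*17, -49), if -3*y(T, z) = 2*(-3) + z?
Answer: -660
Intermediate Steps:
g = -36
y(T, z) = 2 - z/3 (y(T, z) = -(2*(-3) + z)/3 = -(-6 + z)/3 = 2 - z/3)
g*y(-28 - 1*17, -49) = -36*(2 - 1/3*(-49)) = -36*(2 + 49/3) = -36*55/3 = -660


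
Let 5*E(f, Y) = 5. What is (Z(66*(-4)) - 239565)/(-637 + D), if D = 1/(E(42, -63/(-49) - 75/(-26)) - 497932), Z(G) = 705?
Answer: 29733949665/79295512 ≈ 374.98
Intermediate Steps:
E(f, Y) = 1 (E(f, Y) = (⅕)*5 = 1)
D = -1/497931 (D = 1/(1 - 497932) = 1/(-497931) = -1/497931 ≈ -2.0083e-6)
(Z(66*(-4)) - 239565)/(-637 + D) = (705 - 239565)/(-637 - 1/497931) = -238860/(-317182048/497931) = -238860*(-497931/317182048) = 29733949665/79295512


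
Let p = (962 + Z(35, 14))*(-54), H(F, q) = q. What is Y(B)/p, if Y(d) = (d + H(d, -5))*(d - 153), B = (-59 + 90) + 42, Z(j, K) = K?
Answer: 170/1647 ≈ 0.10322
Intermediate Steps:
B = 73 (B = 31 + 42 = 73)
Y(d) = (-153 + d)*(-5 + d) (Y(d) = (d - 5)*(d - 153) = (-5 + d)*(-153 + d) = (-153 + d)*(-5 + d))
p = -52704 (p = (962 + 14)*(-54) = 976*(-54) = -52704)
Y(B)/p = (765 + 73**2 - 158*73)/(-52704) = (765 + 5329 - 11534)*(-1/52704) = -5440*(-1/52704) = 170/1647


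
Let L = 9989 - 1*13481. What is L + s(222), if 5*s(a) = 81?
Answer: -17379/5 ≈ -3475.8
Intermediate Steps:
L = -3492 (L = 9989 - 13481 = -3492)
s(a) = 81/5 (s(a) = (⅕)*81 = 81/5)
L + s(222) = -3492 + 81/5 = -17379/5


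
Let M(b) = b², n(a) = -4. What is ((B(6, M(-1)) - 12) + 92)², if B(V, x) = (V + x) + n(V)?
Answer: 6889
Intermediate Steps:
B(V, x) = -4 + V + x (B(V, x) = (V + x) - 4 = -4 + V + x)
((B(6, M(-1)) - 12) + 92)² = (((-4 + 6 + (-1)²) - 12) + 92)² = (((-4 + 6 + 1) - 12) + 92)² = ((3 - 12) + 92)² = (-9 + 92)² = 83² = 6889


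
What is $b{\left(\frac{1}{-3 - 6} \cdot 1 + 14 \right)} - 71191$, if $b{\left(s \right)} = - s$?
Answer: $- \frac{640844}{9} \approx -71205.0$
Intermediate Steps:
$b{\left(\frac{1}{-3 - 6} \cdot 1 + 14 \right)} - 71191 = - (\frac{1}{-3 - 6} \cdot 1 + 14) - 71191 = - (\frac{1}{-9} \cdot 1 + 14) - 71191 = - (\left(- \frac{1}{9}\right) 1 + 14) - 71191 = - (- \frac{1}{9} + 14) - 71191 = \left(-1\right) \frac{125}{9} - 71191 = - \frac{125}{9} - 71191 = - \frac{640844}{9}$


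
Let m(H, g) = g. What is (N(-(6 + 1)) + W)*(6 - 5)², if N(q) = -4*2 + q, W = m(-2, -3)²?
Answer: -6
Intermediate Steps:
W = 9 (W = (-3)² = 9)
N(q) = -8 + q
(N(-(6 + 1)) + W)*(6 - 5)² = ((-8 - (6 + 1)) + 9)*(6 - 5)² = ((-8 - 1*7) + 9)*1² = ((-8 - 7) + 9)*1 = (-15 + 9)*1 = -6*1 = -6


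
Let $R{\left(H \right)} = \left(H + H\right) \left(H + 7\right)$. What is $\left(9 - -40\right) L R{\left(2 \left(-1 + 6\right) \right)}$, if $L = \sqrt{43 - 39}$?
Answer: $33320$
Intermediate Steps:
$L = 2$ ($L = \sqrt{4} = 2$)
$R{\left(H \right)} = 2 H \left(7 + H\right)$
$\left(9 - -40\right) L R{\left(2 \left(-1 + 6\right) \right)} = \left(9 - -40\right) 2 \cdot 2 \cdot 2 \left(-1 + 6\right) \left(7 + 2 \left(-1 + 6\right)\right) = \left(9 + 40\right) 2 \cdot 2 \cdot 2 \cdot 5 \left(7 + 2 \cdot 5\right) = 49 \cdot 2 \cdot 2 \cdot 10 \left(7 + 10\right) = 98 \cdot 2 \cdot 10 \cdot 17 = 98 \cdot 340 = 33320$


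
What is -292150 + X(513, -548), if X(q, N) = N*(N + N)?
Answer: 308458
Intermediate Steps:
X(q, N) = 2*N² (X(q, N) = N*(2*N) = 2*N²)
-292150 + X(513, -548) = -292150 + 2*(-548)² = -292150 + 2*300304 = -292150 + 600608 = 308458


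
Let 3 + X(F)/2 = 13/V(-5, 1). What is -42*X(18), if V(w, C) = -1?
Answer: 1344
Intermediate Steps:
X(F) = -32 (X(F) = -6 + 2*(13/(-1)) = -6 + 2*(13*(-1)) = -6 + 2*(-13) = -6 - 26 = -32)
-42*X(18) = -42*(-32) = 1344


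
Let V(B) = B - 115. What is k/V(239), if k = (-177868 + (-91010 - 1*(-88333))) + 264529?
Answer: 20996/31 ≈ 677.29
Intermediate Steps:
V(B) = -115 + B
k = 83984 (k = (-177868 + (-91010 + 88333)) + 264529 = (-177868 - 2677) + 264529 = -180545 + 264529 = 83984)
k/V(239) = 83984/(-115 + 239) = 83984/124 = 83984*(1/124) = 20996/31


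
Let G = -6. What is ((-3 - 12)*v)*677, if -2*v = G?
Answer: -30465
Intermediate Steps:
v = 3 (v = -½*(-6) = 3)
((-3 - 12)*v)*677 = ((-3 - 12)*3)*677 = -15*3*677 = -45*677 = -30465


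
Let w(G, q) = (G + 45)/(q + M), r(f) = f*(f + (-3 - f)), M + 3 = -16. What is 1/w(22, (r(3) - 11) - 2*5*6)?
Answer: -99/67 ≈ -1.4776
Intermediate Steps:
M = -19 (M = -3 - 16 = -19)
r(f) = -3*f (r(f) = f*(-3) = -3*f)
w(G, q) = (45 + G)/(-19 + q) (w(G, q) = (G + 45)/(q - 19) = (45 + G)/(-19 + q))
1/w(22, (r(3) - 11) - 2*5*6) = 1/((45 + 22)/(-19 + ((-3*3 - 11) - 2*5*6))) = 1/(67/(-19 + ((-9 - 11) - 10*6))) = 1/(67/(-19 + (-20 - 60))) = 1/(67/(-19 - 80)) = 1/(67/(-99)) = 1/(-1/99*67) = 1/(-67/99) = -99/67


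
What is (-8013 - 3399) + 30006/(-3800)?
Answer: -21697803/1900 ≈ -11420.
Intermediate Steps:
(-8013 - 3399) + 30006/(-3800) = -11412 + 30006*(-1/3800) = -11412 - 15003/1900 = -21697803/1900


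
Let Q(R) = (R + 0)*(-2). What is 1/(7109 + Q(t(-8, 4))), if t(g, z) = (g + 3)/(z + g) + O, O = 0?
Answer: 2/14213 ≈ 0.00014072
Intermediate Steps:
t(g, z) = (3 + g)/(g + z) (t(g, z) = (g + 3)/(z + g) + 0 = (3 + g)/(g + z) + 0 = (3 + g)/(g + z))
Q(R) = -2*R (Q(R) = R*(-2) = -2*R)
1/(7109 + Q(t(-8, 4))) = 1/(7109 - 2*(3 - 8)/(-8 + 4)) = 1/(7109 - 2*(-5)/(-4)) = 1/(7109 - (-1)*(-5)/2) = 1/(7109 - 2*5/4) = 1/(7109 - 5/2) = 1/(14213/2) = 2/14213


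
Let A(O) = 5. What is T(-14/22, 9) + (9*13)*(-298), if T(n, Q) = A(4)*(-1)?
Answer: -34871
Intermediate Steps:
T(n, Q) = -5 (T(n, Q) = 5*(-1) = -5)
T(-14/22, 9) + (9*13)*(-298) = -5 + (9*13)*(-298) = -5 + 117*(-298) = -5 - 34866 = -34871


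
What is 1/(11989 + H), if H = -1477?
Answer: 1/10512 ≈ 9.5129e-5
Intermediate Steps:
1/(11989 + H) = 1/(11989 - 1477) = 1/10512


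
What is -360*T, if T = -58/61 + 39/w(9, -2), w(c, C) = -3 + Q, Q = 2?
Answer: 877320/61 ≈ 14382.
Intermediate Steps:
w(c, C) = -1 (w(c, C) = -3 + 2 = -1)
T = -2437/61 (T = -58/61 + 39/(-1) = -58*1/61 + 39*(-1) = -58/61 - 39 = -2437/61 ≈ -39.951)
-360*T = -360*(-2437/61) = 877320/61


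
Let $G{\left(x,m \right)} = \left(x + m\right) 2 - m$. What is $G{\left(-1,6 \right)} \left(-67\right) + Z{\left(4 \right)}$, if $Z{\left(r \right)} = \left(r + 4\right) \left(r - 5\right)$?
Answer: $-276$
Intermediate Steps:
$G{\left(x,m \right)} = m + 2 x$ ($G{\left(x,m \right)} = \left(m + x\right) 2 - m = \left(2 m + 2 x\right) - m = m + 2 x$)
$Z{\left(r \right)} = \left(-5 + r\right) \left(4 + r\right)$ ($Z{\left(r \right)} = \left(4 + r\right) \left(-5 + r\right) = \left(-5 + r\right) \left(4 + r\right)$)
$G{\left(-1,6 \right)} \left(-67\right) + Z{\left(4 \right)} = \left(6 + 2 \left(-1\right)\right) \left(-67\right) - \left(24 - 16\right) = \left(6 - 2\right) \left(-67\right) - 8 = 4 \left(-67\right) - 8 = -268 - 8 = -276$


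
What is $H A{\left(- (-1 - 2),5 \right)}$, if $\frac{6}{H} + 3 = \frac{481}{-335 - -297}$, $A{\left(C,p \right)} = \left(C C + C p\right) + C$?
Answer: $- \frac{6156}{595} \approx -10.346$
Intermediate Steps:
$A{\left(C,p \right)} = C + C^{2} + C p$ ($A{\left(C,p \right)} = \left(C^{2} + C p\right) + C = C + C^{2} + C p$)
$H = - \frac{228}{595}$ ($H = \frac{6}{-3 + \frac{481}{-335 - -297}} = \frac{6}{-3 + \frac{481}{-335 + 297}} = \frac{6}{-3 + \frac{481}{-38}} = \frac{6}{-3 + 481 \left(- \frac{1}{38}\right)} = \frac{6}{-3 - \frac{481}{38}} = \frac{6}{- \frac{595}{38}} = 6 \left(- \frac{38}{595}\right) = - \frac{228}{595} \approx -0.38319$)
$H A{\left(- (-1 - 2),5 \right)} = - \frac{228 - (-1 - 2) \left(1 - \left(-1 - 2\right) + 5\right)}{595} = - \frac{228 \left(-1\right) \left(-3\right) \left(1 - -3 + 5\right)}{595} = - \frac{228 \cdot 3 \left(1 + 3 + 5\right)}{595} = - \frac{228 \cdot 3 \cdot 9}{595} = \left(- \frac{228}{595}\right) 27 = - \frac{6156}{595}$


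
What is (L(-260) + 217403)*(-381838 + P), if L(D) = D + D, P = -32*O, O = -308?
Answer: -80676572106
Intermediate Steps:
P = 9856 (P = -32*(-308) = 9856)
L(D) = 2*D
(L(-260) + 217403)*(-381838 + P) = (2*(-260) + 217403)*(-381838 + 9856) = (-520 + 217403)*(-371982) = 216883*(-371982) = -80676572106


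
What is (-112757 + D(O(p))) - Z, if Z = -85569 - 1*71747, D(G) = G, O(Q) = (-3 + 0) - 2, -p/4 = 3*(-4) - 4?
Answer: 44554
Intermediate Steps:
p = 64 (p = -4*(3*(-4) - 4) = -4*(-12 - 4) = -4*(-16) = 64)
O(Q) = -5 (O(Q) = -3 - 2 = -5)
Z = -157316 (Z = -85569 - 71747 = -157316)
(-112757 + D(O(p))) - Z = (-112757 - 5) - 1*(-157316) = -112762 + 157316 = 44554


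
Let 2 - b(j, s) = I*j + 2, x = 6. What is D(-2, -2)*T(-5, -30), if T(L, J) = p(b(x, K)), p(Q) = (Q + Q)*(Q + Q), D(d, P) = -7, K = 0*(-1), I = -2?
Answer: -4032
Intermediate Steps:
K = 0
b(j, s) = 2*j (b(j, s) = 2 - (-2*j + 2) = 2 - (2 - 2*j) = 2 + (-2 + 2*j) = 2*j)
p(Q) = 4*Q**2 (p(Q) = (2*Q)*(2*Q) = 4*Q**2)
T(L, J) = 576 (T(L, J) = 4*(2*6)**2 = 4*12**2 = 4*144 = 576)
D(-2, -2)*T(-5, -30) = -7*576 = -4032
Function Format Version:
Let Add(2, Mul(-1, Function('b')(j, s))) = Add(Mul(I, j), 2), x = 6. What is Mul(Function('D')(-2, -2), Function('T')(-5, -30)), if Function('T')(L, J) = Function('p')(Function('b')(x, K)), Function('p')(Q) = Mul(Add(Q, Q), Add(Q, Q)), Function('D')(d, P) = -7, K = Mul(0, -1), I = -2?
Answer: -4032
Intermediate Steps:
K = 0
Function('b')(j, s) = Mul(2, j) (Function('b')(j, s) = Add(2, Mul(-1, Add(Mul(-2, j), 2))) = Add(2, Mul(-1, Add(2, Mul(-2, j)))) = Add(2, Add(-2, Mul(2, j))) = Mul(2, j))
Function('p')(Q) = Mul(4, Pow(Q, 2)) (Function('p')(Q) = Mul(Mul(2, Q), Mul(2, Q)) = Mul(4, Pow(Q, 2)))
Function('T')(L, J) = 576 (Function('T')(L, J) = Mul(4, Pow(Mul(2, 6), 2)) = Mul(4, Pow(12, 2)) = Mul(4, 144) = 576)
Mul(Function('D')(-2, -2), Function('T')(-5, -30)) = Mul(-7, 576) = -4032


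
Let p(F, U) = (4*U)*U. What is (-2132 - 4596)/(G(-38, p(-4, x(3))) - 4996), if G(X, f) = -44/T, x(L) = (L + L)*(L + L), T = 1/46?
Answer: 1682/1755 ≈ 0.95840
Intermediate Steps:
T = 1/46 ≈ 0.021739
x(L) = 4*L² (x(L) = (2*L)*(2*L) = 4*L²)
p(F, U) = 4*U²
G(X, f) = -2024 (G(X, f) = -44/1/46 = -44*46 = -2024)
(-2132 - 4596)/(G(-38, p(-4, x(3))) - 4996) = (-2132 - 4596)/(-2024 - 4996) = -6728/(-7020) = -6728*(-1/7020) = 1682/1755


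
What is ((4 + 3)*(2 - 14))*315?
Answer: -26460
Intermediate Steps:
((4 + 3)*(2 - 14))*315 = (7*(-12))*315 = -84*315 = -26460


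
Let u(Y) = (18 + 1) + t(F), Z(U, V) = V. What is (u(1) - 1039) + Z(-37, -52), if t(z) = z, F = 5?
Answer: -1067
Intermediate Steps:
u(Y) = 24 (u(Y) = (18 + 1) + 5 = 19 + 5 = 24)
(u(1) - 1039) + Z(-37, -52) = (24 - 1039) - 52 = -1015 - 52 = -1067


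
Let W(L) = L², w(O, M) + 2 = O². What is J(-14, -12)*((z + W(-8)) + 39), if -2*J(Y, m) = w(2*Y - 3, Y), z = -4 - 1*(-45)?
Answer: -69048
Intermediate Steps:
z = 41 (z = -4 + 45 = 41)
w(O, M) = -2 + O²
J(Y, m) = 1 - (-3 + 2*Y)²/2 (J(Y, m) = -(-2 + (2*Y - 3)²)/2 = -(-2 + (-3 + 2*Y)²)/2 = 1 - (-3 + 2*Y)²/2)
J(-14, -12)*((z + W(-8)) + 39) = (1 - (-3 + 2*(-14))²/2)*((41 + (-8)²) + 39) = (1 - (-3 - 28)²/2)*((41 + 64) + 39) = (1 - ½*(-31)²)*(105 + 39) = (1 - ½*961)*144 = (1 - 961/2)*144 = -959/2*144 = -69048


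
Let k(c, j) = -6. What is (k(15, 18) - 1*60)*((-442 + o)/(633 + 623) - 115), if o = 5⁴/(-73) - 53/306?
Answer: 35602261585/4676088 ≈ 7613.7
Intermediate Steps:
o = -195119/22338 (o = 625*(-1/73) - 53*1/306 = -625/73 - 53/306 = -195119/22338 ≈ -8.7348)
(k(15, 18) - 1*60)*((-442 + o)/(633 + 623) - 115) = (-6 - 1*60)*((-442 - 195119/22338)/(633 + 623) - 115) = (-6 - 60)*(-10068515/22338/1256 - 115) = -66*(-10068515/22338*1/1256 - 115) = -66*(-10068515/28056528 - 115) = -66*(-3236569235/28056528) = 35602261585/4676088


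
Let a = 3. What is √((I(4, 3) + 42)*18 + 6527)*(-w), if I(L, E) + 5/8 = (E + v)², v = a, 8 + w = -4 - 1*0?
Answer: 6*√31679 ≈ 1067.9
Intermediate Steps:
w = -12 (w = -8 + (-4 - 1*0) = -8 + (-4 + 0) = -8 - 4 = -12)
v = 3
I(L, E) = -5/8 + (3 + E)² (I(L, E) = -5/8 + (E + 3)² = -5/8 + (3 + E)²)
√((I(4, 3) + 42)*18 + 6527)*(-w) = √(((-5/8 + (3 + 3)²) + 42)*18 + 6527)*(-1*(-12)) = √(((-5/8 + 6²) + 42)*18 + 6527)*12 = √(((-5/8 + 36) + 42)*18 + 6527)*12 = √((283/8 + 42)*18 + 6527)*12 = √((619/8)*18 + 6527)*12 = √(5571/4 + 6527)*12 = √(31679/4)*12 = (√31679/2)*12 = 6*√31679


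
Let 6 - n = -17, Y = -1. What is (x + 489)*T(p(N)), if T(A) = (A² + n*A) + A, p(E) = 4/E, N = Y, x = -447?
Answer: -3360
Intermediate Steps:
N = -1
n = 23 (n = 6 - 1*(-17) = 6 + 17 = 23)
T(A) = A² + 24*A (T(A) = (A² + 23*A) + A = A² + 24*A)
(x + 489)*T(p(N)) = (-447 + 489)*((4/(-1))*(24 + 4/(-1))) = 42*((4*(-1))*(24 + 4*(-1))) = 42*(-4*(24 - 4)) = 42*(-4*20) = 42*(-80) = -3360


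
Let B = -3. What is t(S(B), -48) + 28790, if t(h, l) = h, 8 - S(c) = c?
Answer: 28801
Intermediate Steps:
S(c) = 8 - c
t(S(B), -48) + 28790 = (8 - 1*(-3)) + 28790 = (8 + 3) + 28790 = 11 + 28790 = 28801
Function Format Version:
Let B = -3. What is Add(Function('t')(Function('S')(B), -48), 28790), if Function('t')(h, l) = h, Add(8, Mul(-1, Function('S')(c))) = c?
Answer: 28801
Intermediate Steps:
Function('S')(c) = Add(8, Mul(-1, c))
Add(Function('t')(Function('S')(B), -48), 28790) = Add(Add(8, Mul(-1, -3)), 28790) = Add(Add(8, 3), 28790) = Add(11, 28790) = 28801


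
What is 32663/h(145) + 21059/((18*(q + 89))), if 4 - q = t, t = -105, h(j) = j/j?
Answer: 116431991/3564 ≈ 32669.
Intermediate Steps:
h(j) = 1
q = 109 (q = 4 - 1*(-105) = 4 + 105 = 109)
32663/h(145) + 21059/((18*(q + 89))) = 32663/1 + 21059/((18*(109 + 89))) = 32663*1 + 21059/((18*198)) = 32663 + 21059/3564 = 116431991/3564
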